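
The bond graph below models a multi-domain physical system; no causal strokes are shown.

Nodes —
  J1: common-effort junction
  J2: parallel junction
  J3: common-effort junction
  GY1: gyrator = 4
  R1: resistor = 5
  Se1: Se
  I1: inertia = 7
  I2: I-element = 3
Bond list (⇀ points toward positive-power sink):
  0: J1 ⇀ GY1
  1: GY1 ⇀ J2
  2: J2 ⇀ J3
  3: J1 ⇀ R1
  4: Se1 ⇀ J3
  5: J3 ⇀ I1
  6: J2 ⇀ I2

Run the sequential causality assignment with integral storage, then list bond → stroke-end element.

b0 stroke→GY1
b1 stroke→GY1
b2 stroke→J2
b3 stroke→J1
b4 stroke→J3
b5 stroke→I1
b6 stroke→I2

#4 stroke at J3  (Se1 fixes effort; stroke away)
#2 stroke at J2  (common-e at J3 fixed by 4)
#5 stroke at I1  (J3: bond 4 brought effort, rest push out)
#1 stroke at GY1  (J2: bond 2 brought effort, rest push out)
#6 stroke at I2  (J2 effort already set via bond 2)
#0 stroke at GY1  (GY1: gyrator matches bond 1)
#3 stroke at J1  (J1: last free bond brings effort in)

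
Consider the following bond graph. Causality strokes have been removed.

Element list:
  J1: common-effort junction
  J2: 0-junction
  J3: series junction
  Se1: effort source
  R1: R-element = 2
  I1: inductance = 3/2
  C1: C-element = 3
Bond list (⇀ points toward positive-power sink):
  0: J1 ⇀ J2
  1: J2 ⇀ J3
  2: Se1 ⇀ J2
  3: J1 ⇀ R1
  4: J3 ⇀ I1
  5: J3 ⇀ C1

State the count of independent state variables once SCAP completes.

β2 stroke at J2  (Se1: effort source, stroke at far end)
β0 stroke at J1  (0-jn J2 has e-setter on 2)
β1 stroke at J3  (J2 effort already set via bond 2)
β3 stroke at R1  (J1 effort already set via bond 0)
β4 stroke at I1  (I1 outputs flow p/I1)
β5 stroke at J3  (common-f at J3 fixed by 4)

2  (C1, I1 all integral)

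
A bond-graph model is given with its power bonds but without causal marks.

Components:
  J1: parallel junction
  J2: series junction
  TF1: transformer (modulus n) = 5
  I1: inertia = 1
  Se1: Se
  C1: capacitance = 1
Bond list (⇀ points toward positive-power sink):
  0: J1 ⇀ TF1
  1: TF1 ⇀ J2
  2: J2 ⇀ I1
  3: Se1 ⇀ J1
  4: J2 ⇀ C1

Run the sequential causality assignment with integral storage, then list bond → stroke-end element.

bond 3 stroke→J1  (Se1: effort source, stroke at far end)
bond 0 stroke→TF1  (0-jn J1 has e-setter on 3)
bond 1 stroke→J2  (TF1: transformer flips bond 0)
bond 2 stroke→I1  (I1: I, integral causality)
bond 4 stroke→J2  (common-f at J2 fixed by 2)

bond 0 stroke→TF1
bond 1 stroke→J2
bond 2 stroke→I1
bond 3 stroke→J1
bond 4 stroke→J2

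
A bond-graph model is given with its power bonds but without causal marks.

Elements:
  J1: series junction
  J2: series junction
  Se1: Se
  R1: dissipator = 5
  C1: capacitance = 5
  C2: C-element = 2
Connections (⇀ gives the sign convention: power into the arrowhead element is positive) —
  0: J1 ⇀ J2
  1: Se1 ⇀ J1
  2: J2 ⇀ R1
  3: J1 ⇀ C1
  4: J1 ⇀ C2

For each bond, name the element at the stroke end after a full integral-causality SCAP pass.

bond 0 |J2
bond 1 |J1
bond 2 |R1
bond 3 |J1
bond 4 |J1

#1 stroke at J1  (Se1 fixes effort; stroke away)
#3 stroke at J1  (C1 outputs effort q/C1)
#4 stroke at J1  (C2 outputs effort q/C2)
#0 stroke at J2  (J1 needs exactly one f-in)
#2 stroke at R1  (J2 needs exactly one f-in)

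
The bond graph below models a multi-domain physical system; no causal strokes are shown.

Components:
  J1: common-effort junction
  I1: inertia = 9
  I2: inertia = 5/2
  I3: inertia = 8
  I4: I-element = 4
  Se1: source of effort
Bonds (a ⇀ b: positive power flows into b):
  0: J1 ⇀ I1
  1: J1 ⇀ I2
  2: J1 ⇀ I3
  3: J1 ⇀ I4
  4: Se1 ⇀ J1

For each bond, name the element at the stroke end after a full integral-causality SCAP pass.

#0 stroke at I1
#1 stroke at I2
#2 stroke at I3
#3 stroke at I4
#4 stroke at J1

b4 stroke→J1  (source Se1 imposes e)
b0 stroke→I1  (J1 effort already set via bond 4)
b1 stroke→I2  (0-jn J1 has e-setter on 4)
b2 stroke→I3  (0-jn J1 has e-setter on 4)
b3 stroke→I4  (0-jn J1 has e-setter on 4)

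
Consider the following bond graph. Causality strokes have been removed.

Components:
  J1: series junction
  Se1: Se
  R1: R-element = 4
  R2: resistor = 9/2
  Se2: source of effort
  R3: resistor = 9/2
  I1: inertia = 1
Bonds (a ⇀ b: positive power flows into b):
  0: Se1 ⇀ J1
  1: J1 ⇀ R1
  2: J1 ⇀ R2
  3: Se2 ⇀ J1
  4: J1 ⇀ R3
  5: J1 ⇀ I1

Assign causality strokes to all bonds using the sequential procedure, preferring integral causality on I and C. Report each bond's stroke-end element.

b0 |J1  (Se1: effort source, stroke at far end)
b3 |J1  (Se2: effort source, stroke at far end)
b5 |I1  (I1: I, integral causality)
b1 |J1  (J1 flow already set via bond 5)
b2 |J1  (J1: bond 5 brought flow, rest push out)
b4 |J1  (J1: bond 5 brought flow, rest push out)

bond 0 stroke at J1
bond 1 stroke at J1
bond 2 stroke at J1
bond 3 stroke at J1
bond 4 stroke at J1
bond 5 stroke at I1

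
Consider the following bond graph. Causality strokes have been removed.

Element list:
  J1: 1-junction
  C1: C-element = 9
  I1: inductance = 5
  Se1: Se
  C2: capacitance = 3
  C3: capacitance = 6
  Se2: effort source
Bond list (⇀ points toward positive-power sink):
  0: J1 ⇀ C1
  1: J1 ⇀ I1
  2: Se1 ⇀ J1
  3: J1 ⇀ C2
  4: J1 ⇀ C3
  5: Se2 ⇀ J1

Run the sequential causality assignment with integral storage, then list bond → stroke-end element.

bond 0 |J1
bond 1 |I1
bond 2 |J1
bond 3 |J1
bond 4 |J1
bond 5 |J1

bond 2 |J1  (Se1: effort source, stroke at far end)
bond 5 |J1  (source Se2 imposes e)
bond 0 |J1  (prefer integral on C1)
bond 1 |I1  (I1 outputs flow p/I1)
bond 3 |J1  (J1 flow already set via bond 1)
bond 4 |J1  (J1: bond 1 brought flow, rest push out)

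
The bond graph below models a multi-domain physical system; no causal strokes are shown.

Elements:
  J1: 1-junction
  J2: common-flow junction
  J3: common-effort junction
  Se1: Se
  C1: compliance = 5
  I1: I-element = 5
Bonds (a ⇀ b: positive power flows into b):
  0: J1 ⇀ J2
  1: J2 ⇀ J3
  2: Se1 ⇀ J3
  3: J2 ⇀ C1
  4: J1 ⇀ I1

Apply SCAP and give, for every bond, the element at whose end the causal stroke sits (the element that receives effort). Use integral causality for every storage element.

bond 2 stroke→J3  (Se1 fixes effort; stroke away)
bond 1 stroke→J2  (J3: bond 2 brought effort, rest push out)
bond 3 stroke→J2  (C1 outputs effort q/C1)
bond 0 stroke→J1  (J2 needs exactly one f-in)
bond 4 stroke→I1  (J1: last free bond brings flow in)

bond 0 stroke→J1
bond 1 stroke→J2
bond 2 stroke→J3
bond 3 stroke→J2
bond 4 stroke→I1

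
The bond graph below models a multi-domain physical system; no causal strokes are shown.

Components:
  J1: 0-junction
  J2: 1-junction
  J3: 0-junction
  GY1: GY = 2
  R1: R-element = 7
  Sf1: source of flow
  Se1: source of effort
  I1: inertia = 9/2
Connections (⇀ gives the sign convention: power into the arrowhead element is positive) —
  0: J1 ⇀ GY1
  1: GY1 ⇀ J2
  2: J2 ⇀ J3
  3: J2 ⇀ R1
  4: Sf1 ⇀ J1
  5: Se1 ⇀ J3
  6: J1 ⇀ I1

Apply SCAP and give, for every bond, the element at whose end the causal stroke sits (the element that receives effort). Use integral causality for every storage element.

#4 |Sf1  (source Sf1 imposes f)
#5 |J3  (Se1 (Se) sets effort on bond)
#2 |J2  (J3 effort already set via bond 5)
#6 |I1  (I1 outputs flow p/I1)
#0 |J1  (J1: last free bond brings effort in)
#1 |J2  (GY1 both-in/both-out from 0)
#3 |R1  (only one flow-in slot at J2)

#0 stroke→J1
#1 stroke→J2
#2 stroke→J2
#3 stroke→R1
#4 stroke→Sf1
#5 stroke→J3
#6 stroke→I1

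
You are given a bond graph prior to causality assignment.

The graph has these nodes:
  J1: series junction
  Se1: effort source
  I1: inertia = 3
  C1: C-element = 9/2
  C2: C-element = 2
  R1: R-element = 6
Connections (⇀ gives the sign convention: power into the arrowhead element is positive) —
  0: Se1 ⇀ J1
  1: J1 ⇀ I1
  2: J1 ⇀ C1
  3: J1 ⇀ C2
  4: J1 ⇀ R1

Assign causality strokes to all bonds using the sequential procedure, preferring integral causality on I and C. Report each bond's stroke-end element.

#0 |J1  (Se1 fixes effort; stroke away)
#1 |I1  (I1 integral (f out))
#2 |J1  (J1 flow already set via bond 1)
#3 |J1  (1-jn J1 has f-setter on 1)
#4 |J1  (1-jn J1 has f-setter on 1)

b0 stroke→J1
b1 stroke→I1
b2 stroke→J1
b3 stroke→J1
b4 stroke→J1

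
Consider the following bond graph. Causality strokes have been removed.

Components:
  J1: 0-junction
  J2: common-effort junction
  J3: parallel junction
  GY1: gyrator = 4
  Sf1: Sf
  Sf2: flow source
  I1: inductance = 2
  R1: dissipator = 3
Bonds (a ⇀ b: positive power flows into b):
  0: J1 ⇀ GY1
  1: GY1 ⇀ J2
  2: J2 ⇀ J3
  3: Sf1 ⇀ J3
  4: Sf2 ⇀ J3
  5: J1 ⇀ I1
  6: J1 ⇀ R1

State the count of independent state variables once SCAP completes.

1  (I1 all integral)

#3 stroke at Sf1  (Sf1 fixes flow; stroke at Sf1)
#4 stroke at Sf2  (Sf2 fixes flow; stroke at Sf2)
#2 stroke at J3  (J3 needs exactly one e-in)
#1 stroke at J2  (J2 needs exactly one e-in)
#0 stroke at J1  (GY1 both-in/both-out from 1)
#5 stroke at I1  (0-jn J1 has e-setter on 0)
#6 stroke at R1  (common-e at J1 fixed by 0)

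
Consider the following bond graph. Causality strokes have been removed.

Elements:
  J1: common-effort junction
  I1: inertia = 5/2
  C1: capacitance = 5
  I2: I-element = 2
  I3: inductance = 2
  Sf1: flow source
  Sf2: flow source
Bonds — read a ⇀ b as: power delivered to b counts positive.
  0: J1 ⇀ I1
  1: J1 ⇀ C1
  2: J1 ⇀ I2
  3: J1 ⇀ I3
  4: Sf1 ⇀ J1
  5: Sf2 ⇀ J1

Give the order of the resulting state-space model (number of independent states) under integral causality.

bond 4 |Sf1  (source Sf1 imposes f)
bond 5 |Sf2  (Sf2: flow source, stroke at near end)
bond 0 |I1  (prefer integral on I1)
bond 1 |J1  (C1 integral (e out))
bond 2 |I2  (J1 effort already set via bond 1)
bond 3 |I3  (0-jn J1 has e-setter on 1)

4  (C1, I1, I2, I3 all integral)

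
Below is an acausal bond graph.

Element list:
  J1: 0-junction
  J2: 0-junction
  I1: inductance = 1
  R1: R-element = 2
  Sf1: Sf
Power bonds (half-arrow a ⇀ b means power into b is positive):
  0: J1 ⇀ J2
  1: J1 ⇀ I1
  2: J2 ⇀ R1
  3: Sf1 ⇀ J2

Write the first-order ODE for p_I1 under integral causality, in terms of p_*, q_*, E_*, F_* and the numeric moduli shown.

#3 |Sf1  (Sf1 (Sf) sets flow on bond)
#1 |I1  (I1 outputs flow p/I1)
#0 |J1  (closing 0-jn rule on J1)
#2 |J2  (J2: last free bond brings effort in)

dp_I1/dt = 2*F_Sf1 - 2*p_I1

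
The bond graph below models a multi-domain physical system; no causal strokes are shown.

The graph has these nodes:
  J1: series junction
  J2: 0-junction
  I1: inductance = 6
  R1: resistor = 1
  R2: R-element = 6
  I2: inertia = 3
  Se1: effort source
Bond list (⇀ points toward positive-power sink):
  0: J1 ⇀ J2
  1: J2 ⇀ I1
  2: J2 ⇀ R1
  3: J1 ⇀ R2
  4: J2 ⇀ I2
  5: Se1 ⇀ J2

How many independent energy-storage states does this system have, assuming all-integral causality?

b5 →J2  (Se1 fixes effort; stroke away)
b0 →J1  (J2: bond 5 brought effort, rest push out)
b1 →I1  (J2: bond 5 brought effort, rest push out)
b2 →R1  (common-e at J2 fixed by 5)
b4 →I2  (J2: bond 5 brought effort, rest push out)
b3 →R2  (only one flow-in slot at J1)

2  (I1, I2 all integral)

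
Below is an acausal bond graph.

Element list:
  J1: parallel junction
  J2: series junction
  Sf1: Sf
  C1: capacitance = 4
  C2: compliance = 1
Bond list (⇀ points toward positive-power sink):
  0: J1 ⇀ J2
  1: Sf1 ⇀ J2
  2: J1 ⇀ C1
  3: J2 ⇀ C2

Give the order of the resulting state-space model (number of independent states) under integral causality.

b1 stroke at Sf1  (Sf1: flow source, stroke at near end)
b0 stroke at J2  (1-jn J2 has f-setter on 1)
b3 stroke at J2  (J2 flow already set via bond 1)
b2 stroke at J1  (closing 0-jn rule on J1)

2  (C1, C2 all integral)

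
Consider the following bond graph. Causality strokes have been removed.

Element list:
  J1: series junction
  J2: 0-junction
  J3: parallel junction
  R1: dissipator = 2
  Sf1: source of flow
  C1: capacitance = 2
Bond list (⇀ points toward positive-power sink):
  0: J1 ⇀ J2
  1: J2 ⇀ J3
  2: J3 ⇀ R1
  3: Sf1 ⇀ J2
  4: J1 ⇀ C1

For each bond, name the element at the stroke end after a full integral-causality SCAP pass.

#3 |Sf1  (source Sf1 imposes f)
#4 |J1  (prefer integral on C1)
#0 |J2  (J1 needs exactly one f-in)
#1 |J3  (J2 effort already set via bond 0)
#2 |R1  (common-e at J3 fixed by 1)

b0 stroke→J2
b1 stroke→J3
b2 stroke→R1
b3 stroke→Sf1
b4 stroke→J1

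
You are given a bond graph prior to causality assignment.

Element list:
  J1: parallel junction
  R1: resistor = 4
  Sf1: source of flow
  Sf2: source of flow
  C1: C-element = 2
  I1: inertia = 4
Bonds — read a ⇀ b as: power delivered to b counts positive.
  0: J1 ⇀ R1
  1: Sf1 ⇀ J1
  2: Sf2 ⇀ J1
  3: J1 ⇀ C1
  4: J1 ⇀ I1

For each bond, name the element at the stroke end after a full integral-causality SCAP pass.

#1 stroke at Sf1  (Sf1 fixes flow; stroke at Sf1)
#2 stroke at Sf2  (source Sf2 imposes f)
#3 stroke at J1  (prefer integral on C1)
#0 stroke at R1  (J1: bond 3 brought effort, rest push out)
#4 stroke at I1  (0-jn J1 has e-setter on 3)

β0 |R1
β1 |Sf1
β2 |Sf2
β3 |J1
β4 |I1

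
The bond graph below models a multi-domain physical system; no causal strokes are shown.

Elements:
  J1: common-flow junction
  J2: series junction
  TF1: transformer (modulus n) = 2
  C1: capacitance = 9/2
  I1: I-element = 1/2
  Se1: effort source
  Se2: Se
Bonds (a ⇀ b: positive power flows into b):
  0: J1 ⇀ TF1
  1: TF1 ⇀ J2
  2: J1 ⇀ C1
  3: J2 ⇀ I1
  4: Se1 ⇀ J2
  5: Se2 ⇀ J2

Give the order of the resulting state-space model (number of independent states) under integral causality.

2  (C1, I1 all integral)

#4 →J2  (source Se1 imposes e)
#5 →J2  (Se2 fixes effort; stroke away)
#2 →J1  (prefer integral on C1)
#0 →TF1  (J1 needs exactly one f-in)
#1 →J2  (through TF1, causality passes straight; one stroke at TF1)
#3 →I1  (J2 needs exactly one f-in)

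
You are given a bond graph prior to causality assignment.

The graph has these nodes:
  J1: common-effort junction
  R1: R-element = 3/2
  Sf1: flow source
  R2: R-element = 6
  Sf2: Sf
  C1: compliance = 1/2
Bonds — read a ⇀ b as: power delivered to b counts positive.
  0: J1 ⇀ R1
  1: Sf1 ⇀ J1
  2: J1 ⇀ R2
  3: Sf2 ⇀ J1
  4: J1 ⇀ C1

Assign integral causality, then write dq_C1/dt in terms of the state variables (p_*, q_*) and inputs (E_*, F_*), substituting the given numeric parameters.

#1 stroke at Sf1  (Sf1: flow source, stroke at near end)
#3 stroke at Sf2  (Sf2 fixes flow; stroke at Sf2)
#4 stroke at J1  (C1 outputs effort q/C1)
#0 stroke at R1  (0-jn J1 has e-setter on 4)
#2 stroke at R2  (0-jn J1 has e-setter on 4)

dq_C1/dt = F_Sf1 + F_Sf2 - 5*q_C1/3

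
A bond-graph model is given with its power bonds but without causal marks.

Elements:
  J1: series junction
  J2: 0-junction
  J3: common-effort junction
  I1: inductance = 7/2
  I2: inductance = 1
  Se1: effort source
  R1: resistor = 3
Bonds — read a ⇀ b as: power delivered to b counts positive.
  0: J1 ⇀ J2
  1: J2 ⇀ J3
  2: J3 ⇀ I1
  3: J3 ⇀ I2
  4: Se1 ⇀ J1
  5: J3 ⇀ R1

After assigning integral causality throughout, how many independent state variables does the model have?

b4 stroke→J1  (Se1 fixes effort; stroke away)
b0 stroke→J2  (J1: last free bond brings flow in)
b1 stroke→J3  (J2: bond 0 brought effort, rest push out)
b2 stroke→I1  (J3 effort already set via bond 1)
b3 stroke→I2  (common-e at J3 fixed by 1)
b5 stroke→R1  (common-e at J3 fixed by 1)

2  (I1, I2 all integral)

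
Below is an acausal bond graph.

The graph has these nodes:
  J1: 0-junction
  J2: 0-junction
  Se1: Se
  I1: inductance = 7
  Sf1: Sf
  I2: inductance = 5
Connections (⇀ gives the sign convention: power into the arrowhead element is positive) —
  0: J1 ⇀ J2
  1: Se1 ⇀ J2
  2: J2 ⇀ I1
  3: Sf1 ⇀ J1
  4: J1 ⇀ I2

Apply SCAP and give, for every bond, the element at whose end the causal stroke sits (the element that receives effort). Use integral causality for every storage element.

#0 →J1
#1 →J2
#2 →I1
#3 →Sf1
#4 →I2

b1 |J2  (Se1 (Se) sets effort on bond)
b3 |Sf1  (Sf1: flow source, stroke at near end)
b0 |J1  (common-e at J2 fixed by 1)
b2 |I1  (common-e at J2 fixed by 1)
b4 |I2  (J1: bond 0 brought effort, rest push out)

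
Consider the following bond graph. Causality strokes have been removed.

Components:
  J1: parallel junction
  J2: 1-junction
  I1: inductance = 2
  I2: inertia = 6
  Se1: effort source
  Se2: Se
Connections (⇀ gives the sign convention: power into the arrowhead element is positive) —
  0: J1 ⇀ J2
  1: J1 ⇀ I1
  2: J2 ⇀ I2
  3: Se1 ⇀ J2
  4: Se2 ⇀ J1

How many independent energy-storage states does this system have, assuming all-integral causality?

bond 3 stroke→J2  (source Se1 imposes e)
bond 4 stroke→J1  (Se2 fixes effort; stroke away)
bond 0 stroke→J2  (common-e at J1 fixed by 4)
bond 1 stroke→I1  (J1: bond 4 brought effort, rest push out)
bond 2 stroke→I2  (J2: last free bond brings flow in)

2  (I1, I2 all integral)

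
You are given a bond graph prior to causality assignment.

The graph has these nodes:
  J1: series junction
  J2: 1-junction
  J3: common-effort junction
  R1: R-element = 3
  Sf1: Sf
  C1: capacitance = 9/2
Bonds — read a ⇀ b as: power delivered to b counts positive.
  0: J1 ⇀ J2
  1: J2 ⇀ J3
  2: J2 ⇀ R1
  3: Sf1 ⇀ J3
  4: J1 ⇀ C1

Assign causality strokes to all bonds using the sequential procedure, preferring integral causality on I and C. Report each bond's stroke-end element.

β0 stroke at J2
β1 stroke at J3
β2 stroke at J2
β3 stroke at Sf1
β4 stroke at J1

b3 stroke→Sf1  (Sf1 fixes flow; stroke at Sf1)
b1 stroke→J3  (only one effort-in slot at J3)
b0 stroke→J2  (J2 flow already set via bond 1)
b2 stroke→J2  (common-f at J2 fixed by 1)
b4 stroke→J1  (common-f at J1 fixed by 0)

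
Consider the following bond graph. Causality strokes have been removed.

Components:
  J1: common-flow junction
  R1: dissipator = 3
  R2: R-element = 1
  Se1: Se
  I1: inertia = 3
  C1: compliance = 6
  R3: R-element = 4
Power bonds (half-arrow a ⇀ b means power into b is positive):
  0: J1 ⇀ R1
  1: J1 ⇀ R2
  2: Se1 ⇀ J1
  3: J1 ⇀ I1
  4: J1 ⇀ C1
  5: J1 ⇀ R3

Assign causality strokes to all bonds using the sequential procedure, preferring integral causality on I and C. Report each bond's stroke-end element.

b2 →J1  (Se1 (Se) sets effort on bond)
b3 →I1  (I1 integral (f out))
b0 →J1  (1-jn J1 has f-setter on 3)
b1 →J1  (J1: bond 3 brought flow, rest push out)
b4 →J1  (common-f at J1 fixed by 3)
b5 →J1  (common-f at J1 fixed by 3)

β0 stroke at J1
β1 stroke at J1
β2 stroke at J1
β3 stroke at I1
β4 stroke at J1
β5 stroke at J1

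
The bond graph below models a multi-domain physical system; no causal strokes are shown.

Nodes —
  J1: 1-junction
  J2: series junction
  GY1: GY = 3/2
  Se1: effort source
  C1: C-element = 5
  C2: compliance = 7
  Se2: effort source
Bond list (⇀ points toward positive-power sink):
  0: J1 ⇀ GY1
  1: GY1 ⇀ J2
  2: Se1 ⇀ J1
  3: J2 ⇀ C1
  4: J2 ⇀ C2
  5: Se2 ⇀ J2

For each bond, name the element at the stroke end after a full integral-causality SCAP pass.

#2 stroke at J1  (source Se1 imposes e)
#5 stroke at J2  (Se2: effort source, stroke at far end)
#0 stroke at GY1  (only one flow-in slot at J1)
#1 stroke at GY1  (GY1: gyrator matches bond 0)
#3 stroke at J2  (J2: bond 1 brought flow, rest push out)
#4 stroke at J2  (common-f at J2 fixed by 1)

#0 →GY1
#1 →GY1
#2 →J1
#3 →J2
#4 →J2
#5 →J2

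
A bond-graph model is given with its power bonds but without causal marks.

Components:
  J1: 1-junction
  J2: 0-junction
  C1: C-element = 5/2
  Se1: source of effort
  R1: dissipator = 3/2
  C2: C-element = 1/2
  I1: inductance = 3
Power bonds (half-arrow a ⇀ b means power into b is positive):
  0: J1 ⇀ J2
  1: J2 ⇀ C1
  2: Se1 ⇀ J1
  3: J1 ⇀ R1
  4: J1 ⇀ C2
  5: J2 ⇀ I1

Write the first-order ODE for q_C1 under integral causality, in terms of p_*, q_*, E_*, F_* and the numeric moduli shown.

dq_C1/dt = 2*E_Se1/3 - p_I1/3 - 4*q_C1/15 - 4*q_C2/3

β2 →J1  (Se1: effort source, stroke at far end)
β1 →J2  (C1: C, integral causality)
β0 →J1  (common-e at J2 fixed by 1)
β5 →I1  (common-e at J2 fixed by 1)
β4 →J1  (C2 integral (e out))
β3 →R1  (J1: last free bond brings flow in)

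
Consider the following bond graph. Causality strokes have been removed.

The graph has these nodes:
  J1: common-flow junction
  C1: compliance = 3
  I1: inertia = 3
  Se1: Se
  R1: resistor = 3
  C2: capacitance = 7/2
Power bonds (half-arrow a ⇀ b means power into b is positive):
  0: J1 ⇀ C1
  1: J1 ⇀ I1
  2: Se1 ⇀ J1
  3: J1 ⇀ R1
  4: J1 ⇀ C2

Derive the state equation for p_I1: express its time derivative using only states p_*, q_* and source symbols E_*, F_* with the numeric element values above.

dp_I1/dt = E_Se1 - p_I1 - q_C1/3 - 2*q_C2/7

b2 |J1  (Se1 fixes effort; stroke away)
b0 |J1  (C1: C, integral causality)
b1 |I1  (I1: I, integral causality)
b3 |J1  (J1 flow already set via bond 1)
b4 |J1  (J1: bond 1 brought flow, rest push out)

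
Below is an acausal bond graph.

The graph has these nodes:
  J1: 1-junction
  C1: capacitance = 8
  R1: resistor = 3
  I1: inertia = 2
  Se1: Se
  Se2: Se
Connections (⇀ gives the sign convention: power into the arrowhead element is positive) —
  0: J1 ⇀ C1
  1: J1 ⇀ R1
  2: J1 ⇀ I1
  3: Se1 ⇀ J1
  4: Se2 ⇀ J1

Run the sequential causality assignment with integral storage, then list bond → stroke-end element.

#0 →J1
#1 →J1
#2 →I1
#3 →J1
#4 →J1

#3 |J1  (Se1 (Se) sets effort on bond)
#4 |J1  (Se2 fixes effort; stroke away)
#0 |J1  (prefer integral on C1)
#2 |I1  (I1 outputs flow p/I1)
#1 |J1  (common-f at J1 fixed by 2)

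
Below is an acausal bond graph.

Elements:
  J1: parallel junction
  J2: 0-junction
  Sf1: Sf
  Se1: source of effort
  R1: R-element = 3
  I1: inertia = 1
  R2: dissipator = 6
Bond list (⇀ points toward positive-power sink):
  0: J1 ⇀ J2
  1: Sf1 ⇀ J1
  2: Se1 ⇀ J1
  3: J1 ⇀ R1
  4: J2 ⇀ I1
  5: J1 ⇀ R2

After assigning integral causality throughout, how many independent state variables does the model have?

1  (I1 all integral)

#1 |Sf1  (Sf1: flow source, stroke at near end)
#2 |J1  (Se1 fixes effort; stroke away)
#0 |J2  (J1 effort already set via bond 2)
#3 |R1  (J1: bond 2 brought effort, rest push out)
#5 |R2  (0-jn J1 has e-setter on 2)
#4 |I1  (0-jn J2 has e-setter on 0)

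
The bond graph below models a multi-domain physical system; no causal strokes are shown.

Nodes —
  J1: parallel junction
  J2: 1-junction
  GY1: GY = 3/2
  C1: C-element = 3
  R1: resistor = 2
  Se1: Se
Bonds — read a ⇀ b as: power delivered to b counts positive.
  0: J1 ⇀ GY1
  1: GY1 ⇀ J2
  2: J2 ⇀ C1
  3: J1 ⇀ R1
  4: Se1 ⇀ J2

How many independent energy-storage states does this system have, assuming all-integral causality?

1  (C1 all integral)

#4 stroke at J2  (Se1: effort source, stroke at far end)
#2 stroke at J2  (C1 outputs effort q/C1)
#1 stroke at GY1  (J2 needs exactly one f-in)
#0 stroke at GY1  (GY1: gyrator matches bond 1)
#3 stroke at J1  (J1 needs exactly one e-in)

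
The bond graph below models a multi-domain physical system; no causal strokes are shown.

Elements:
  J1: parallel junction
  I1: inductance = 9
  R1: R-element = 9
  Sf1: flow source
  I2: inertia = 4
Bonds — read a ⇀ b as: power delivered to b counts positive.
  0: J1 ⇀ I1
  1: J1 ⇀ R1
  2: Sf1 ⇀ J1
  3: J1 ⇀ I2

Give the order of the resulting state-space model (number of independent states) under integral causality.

bond 2 |Sf1  (Sf1: flow source, stroke at near end)
bond 0 |I1  (I1: I, integral causality)
bond 3 |I2  (prefer integral on I2)
bond 1 |J1  (closing 0-jn rule on J1)

2  (I1, I2 all integral)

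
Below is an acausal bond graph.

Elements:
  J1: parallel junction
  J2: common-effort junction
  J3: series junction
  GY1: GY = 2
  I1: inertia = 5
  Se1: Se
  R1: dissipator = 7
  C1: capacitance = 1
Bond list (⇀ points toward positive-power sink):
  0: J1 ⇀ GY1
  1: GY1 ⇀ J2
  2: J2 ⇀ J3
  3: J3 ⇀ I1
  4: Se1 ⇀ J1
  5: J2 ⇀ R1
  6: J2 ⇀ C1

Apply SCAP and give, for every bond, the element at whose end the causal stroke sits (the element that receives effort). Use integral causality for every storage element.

#4 stroke→J1  (Se1: effort source, stroke at far end)
#0 stroke→GY1  (common-e at J1 fixed by 4)
#1 stroke→GY1  (through GY1, causality inverts; strokes same side of GY1)
#3 stroke→I1  (I1 outputs flow p/I1)
#2 stroke→J3  (1-jn J3 has f-setter on 3)
#6 stroke→J2  (C1 integral (e out))
#5 stroke→R1  (J2 effort already set via bond 6)

β0 |GY1
β1 |GY1
β2 |J3
β3 |I1
β4 |J1
β5 |R1
β6 |J2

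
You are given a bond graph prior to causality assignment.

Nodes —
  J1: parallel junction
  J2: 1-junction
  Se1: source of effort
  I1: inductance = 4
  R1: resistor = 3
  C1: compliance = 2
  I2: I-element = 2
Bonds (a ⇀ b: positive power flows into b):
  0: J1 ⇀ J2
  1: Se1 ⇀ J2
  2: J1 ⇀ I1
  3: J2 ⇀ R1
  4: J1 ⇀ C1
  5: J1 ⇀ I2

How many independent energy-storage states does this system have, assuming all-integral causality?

β1 stroke→J2  (Se1 (Se) sets effort on bond)
β2 stroke→I1  (prefer integral on I1)
β4 stroke→J1  (prefer integral on C1)
β0 stroke→J2  (J1 effort already set via bond 4)
β5 stroke→I2  (J1 effort already set via bond 4)
β3 stroke→R1  (J2: last free bond brings flow in)

3  (C1, I1, I2 all integral)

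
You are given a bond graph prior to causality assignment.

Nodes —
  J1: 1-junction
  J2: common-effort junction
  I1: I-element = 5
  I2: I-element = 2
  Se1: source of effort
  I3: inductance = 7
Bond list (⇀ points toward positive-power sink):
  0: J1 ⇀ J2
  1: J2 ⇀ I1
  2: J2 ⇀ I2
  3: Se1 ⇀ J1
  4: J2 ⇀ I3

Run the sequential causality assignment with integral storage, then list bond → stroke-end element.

#0 |J2
#1 |I1
#2 |I2
#3 |J1
#4 |I3

bond 3 |J1  (Se1: effort source, stroke at far end)
bond 0 |J2  (closing 1-jn rule on J1)
bond 1 |I1  (J2 effort already set via bond 0)
bond 2 |I2  (J2 effort already set via bond 0)
bond 4 |I3  (J2 effort already set via bond 0)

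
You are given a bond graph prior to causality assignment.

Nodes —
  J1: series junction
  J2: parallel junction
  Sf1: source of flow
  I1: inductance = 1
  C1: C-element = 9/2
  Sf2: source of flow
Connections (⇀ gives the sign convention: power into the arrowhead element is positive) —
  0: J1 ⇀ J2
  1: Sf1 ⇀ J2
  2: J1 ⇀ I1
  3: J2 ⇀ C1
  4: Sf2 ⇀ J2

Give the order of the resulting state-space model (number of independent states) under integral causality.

β1 stroke→Sf1  (Sf1 fixes flow; stroke at Sf1)
β4 stroke→Sf2  (Sf2 fixes flow; stroke at Sf2)
β2 stroke→I1  (I1 outputs flow p/I1)
β0 stroke→J1  (common-f at J1 fixed by 2)
β3 stroke→J2  (only one effort-in slot at J2)

2  (C1, I1 all integral)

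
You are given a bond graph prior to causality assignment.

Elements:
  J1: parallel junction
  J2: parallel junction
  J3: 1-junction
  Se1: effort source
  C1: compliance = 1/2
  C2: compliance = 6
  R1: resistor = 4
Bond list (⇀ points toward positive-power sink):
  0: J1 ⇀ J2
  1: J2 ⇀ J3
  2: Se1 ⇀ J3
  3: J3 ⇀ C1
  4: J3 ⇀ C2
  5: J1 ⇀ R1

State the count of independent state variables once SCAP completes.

bond 2 →J3  (Se1 (Se) sets effort on bond)
bond 3 →J3  (prefer integral on C1)
bond 4 →J3  (C2: C, integral causality)
bond 1 →J2  (J3: last free bond brings flow in)
bond 0 →J1  (J2: bond 1 brought effort, rest push out)
bond 5 →R1  (0-jn J1 has e-setter on 0)

2  (C1, C2 all integral)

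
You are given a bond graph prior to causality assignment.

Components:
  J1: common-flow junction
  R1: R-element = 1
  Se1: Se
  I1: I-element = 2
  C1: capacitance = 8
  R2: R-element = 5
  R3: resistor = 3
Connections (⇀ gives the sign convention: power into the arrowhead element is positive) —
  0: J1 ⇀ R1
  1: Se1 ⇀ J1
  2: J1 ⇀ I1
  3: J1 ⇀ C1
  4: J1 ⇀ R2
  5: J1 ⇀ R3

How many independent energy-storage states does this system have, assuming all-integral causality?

#1 |J1  (source Se1 imposes e)
#2 |I1  (I1: I, integral causality)
#0 |J1  (1-jn J1 has f-setter on 2)
#3 |J1  (common-f at J1 fixed by 2)
#4 |J1  (1-jn J1 has f-setter on 2)
#5 |J1  (1-jn J1 has f-setter on 2)

2  (C1, I1 all integral)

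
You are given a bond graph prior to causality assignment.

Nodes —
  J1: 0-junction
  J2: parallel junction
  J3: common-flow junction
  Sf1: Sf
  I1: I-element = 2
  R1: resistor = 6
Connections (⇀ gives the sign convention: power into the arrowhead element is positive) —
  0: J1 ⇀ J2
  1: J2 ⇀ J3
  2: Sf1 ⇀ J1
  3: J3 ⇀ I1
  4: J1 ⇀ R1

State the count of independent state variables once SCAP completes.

β2 |Sf1  (Sf1 fixes flow; stroke at Sf1)
β3 |I1  (I1 integral (f out))
β1 |J3  (J3 flow already set via bond 3)
β0 |J2  (only one effort-in slot at J2)
β4 |J1  (closing 0-jn rule on J1)

1  (I1 all integral)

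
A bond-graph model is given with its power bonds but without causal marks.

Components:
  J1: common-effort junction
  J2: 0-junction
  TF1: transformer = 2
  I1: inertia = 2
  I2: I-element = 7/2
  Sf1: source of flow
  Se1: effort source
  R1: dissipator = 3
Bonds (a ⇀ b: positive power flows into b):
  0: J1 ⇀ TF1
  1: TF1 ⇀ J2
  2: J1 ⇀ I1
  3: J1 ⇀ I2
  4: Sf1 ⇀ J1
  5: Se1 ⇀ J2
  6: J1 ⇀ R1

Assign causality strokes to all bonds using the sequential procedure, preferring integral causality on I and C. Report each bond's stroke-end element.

#4 →Sf1  (source Sf1 imposes f)
#5 →J2  (source Se1 imposes e)
#1 →TF1  (0-jn J2 has e-setter on 5)
#0 →J1  (TF1 one-in-one-out from 1)
#2 →I1  (0-jn J1 has e-setter on 0)
#3 →I2  (common-e at J1 fixed by 0)
#6 →R1  (J1 effort already set via bond 0)

β0 stroke→J1
β1 stroke→TF1
β2 stroke→I1
β3 stroke→I2
β4 stroke→Sf1
β5 stroke→J2
β6 stroke→R1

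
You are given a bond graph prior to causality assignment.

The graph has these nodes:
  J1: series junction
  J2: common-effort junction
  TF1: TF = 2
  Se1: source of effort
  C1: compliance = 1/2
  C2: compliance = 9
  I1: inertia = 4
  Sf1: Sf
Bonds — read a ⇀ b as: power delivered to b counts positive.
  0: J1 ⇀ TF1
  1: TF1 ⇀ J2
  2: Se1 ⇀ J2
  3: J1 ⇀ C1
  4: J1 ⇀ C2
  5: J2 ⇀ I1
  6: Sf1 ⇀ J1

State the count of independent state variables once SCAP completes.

3  (C1, C2, I1 all integral)

bond 2 stroke at J2  (source Se1 imposes e)
bond 6 stroke at Sf1  (Sf1: flow source, stroke at near end)
bond 0 stroke at J1  (1-jn J1 has f-setter on 6)
bond 3 stroke at J1  (J1: bond 6 brought flow, rest push out)
bond 4 stroke at J1  (J1 flow already set via bond 6)
bond 1 stroke at TF1  (common-e at J2 fixed by 2)
bond 5 stroke at I1  (0-jn J2 has e-setter on 2)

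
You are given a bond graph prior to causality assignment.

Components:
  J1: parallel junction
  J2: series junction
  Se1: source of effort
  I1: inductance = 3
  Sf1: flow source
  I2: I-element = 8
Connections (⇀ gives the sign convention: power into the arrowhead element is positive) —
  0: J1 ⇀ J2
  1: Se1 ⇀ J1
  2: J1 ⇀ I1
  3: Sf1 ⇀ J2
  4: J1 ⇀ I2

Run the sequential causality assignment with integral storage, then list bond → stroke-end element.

β1 stroke→J1  (Se1: effort source, stroke at far end)
β3 stroke→Sf1  (Sf1: flow source, stroke at near end)
β0 stroke→J2  (0-jn J1 has e-setter on 1)
β2 stroke→I1  (common-e at J1 fixed by 1)
β4 stroke→I2  (common-e at J1 fixed by 1)

bond 0 stroke at J2
bond 1 stroke at J1
bond 2 stroke at I1
bond 3 stroke at Sf1
bond 4 stroke at I2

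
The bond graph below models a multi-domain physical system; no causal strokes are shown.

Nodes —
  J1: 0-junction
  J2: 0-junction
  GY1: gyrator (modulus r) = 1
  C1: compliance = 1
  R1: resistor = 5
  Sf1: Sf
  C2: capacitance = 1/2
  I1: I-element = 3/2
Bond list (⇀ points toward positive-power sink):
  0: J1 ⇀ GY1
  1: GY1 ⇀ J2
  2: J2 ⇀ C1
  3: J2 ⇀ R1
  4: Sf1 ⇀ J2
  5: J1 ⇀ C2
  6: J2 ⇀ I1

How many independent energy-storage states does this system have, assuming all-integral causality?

3  (C1, C2, I1 all integral)

β4 stroke→Sf1  (Sf1 fixes flow; stroke at Sf1)
β2 stroke→J2  (C1 outputs effort q/C1)
β1 stroke→GY1  (0-jn J2 has e-setter on 2)
β3 stroke→R1  (common-e at J2 fixed by 2)
β6 stroke→I1  (J2 effort already set via bond 2)
β0 stroke→GY1  (GY1: gyrator matches bond 1)
β5 stroke→J1  (closing 0-jn rule on J1)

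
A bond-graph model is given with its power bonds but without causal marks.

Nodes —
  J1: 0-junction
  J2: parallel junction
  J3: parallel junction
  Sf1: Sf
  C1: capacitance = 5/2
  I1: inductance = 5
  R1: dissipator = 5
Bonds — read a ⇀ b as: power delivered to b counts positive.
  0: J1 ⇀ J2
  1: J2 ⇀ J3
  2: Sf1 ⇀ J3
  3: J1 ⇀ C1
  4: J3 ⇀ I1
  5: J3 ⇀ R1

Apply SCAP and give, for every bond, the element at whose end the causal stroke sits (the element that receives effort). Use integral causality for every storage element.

bond 2 stroke at Sf1  (Sf1 (Sf) sets flow on bond)
bond 3 stroke at J1  (C1: C, integral causality)
bond 0 stroke at J2  (J1: bond 3 brought effort, rest push out)
bond 1 stroke at J3  (0-jn J2 has e-setter on 0)
bond 4 stroke at I1  (0-jn J3 has e-setter on 1)
bond 5 stroke at R1  (J3: bond 1 brought effort, rest push out)

bond 0 stroke→J2
bond 1 stroke→J3
bond 2 stroke→Sf1
bond 3 stroke→J1
bond 4 stroke→I1
bond 5 stroke→R1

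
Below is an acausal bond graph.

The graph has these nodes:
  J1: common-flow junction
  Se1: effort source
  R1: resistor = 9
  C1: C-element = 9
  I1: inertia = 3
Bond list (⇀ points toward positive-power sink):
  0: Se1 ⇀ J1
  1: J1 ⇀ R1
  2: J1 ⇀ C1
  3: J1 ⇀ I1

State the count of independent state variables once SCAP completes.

2  (C1, I1 all integral)

bond 0 |J1  (Se1 (Se) sets effort on bond)
bond 2 |J1  (prefer integral on C1)
bond 3 |I1  (I1 outputs flow p/I1)
bond 1 |J1  (J1 flow already set via bond 3)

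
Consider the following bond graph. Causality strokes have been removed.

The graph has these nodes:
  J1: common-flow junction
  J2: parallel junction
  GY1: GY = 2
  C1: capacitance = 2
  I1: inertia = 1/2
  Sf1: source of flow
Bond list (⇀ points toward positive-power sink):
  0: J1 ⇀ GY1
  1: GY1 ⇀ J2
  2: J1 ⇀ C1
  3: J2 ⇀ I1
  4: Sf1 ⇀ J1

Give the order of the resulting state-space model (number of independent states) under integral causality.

2  (C1, I1 all integral)

bond 4 stroke→Sf1  (Sf1 fixes flow; stroke at Sf1)
bond 0 stroke→J1  (J1 flow already set via bond 4)
bond 2 stroke→J1  (1-jn J1 has f-setter on 4)
bond 1 stroke→J2  (GY1 both-in/both-out from 0)
bond 3 stroke→I1  (0-jn J2 has e-setter on 1)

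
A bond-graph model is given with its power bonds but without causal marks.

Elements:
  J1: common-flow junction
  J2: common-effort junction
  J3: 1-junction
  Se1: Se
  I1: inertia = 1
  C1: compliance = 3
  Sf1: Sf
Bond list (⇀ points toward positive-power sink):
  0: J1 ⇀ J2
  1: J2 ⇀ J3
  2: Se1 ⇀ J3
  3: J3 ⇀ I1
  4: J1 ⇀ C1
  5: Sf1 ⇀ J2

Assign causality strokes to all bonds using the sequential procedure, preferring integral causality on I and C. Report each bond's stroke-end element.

bond 0 |J2
bond 1 |J3
bond 2 |J3
bond 3 |I1
bond 4 |J1
bond 5 |Sf1

bond 2 |J3  (source Se1 imposes e)
bond 5 |Sf1  (Sf1 (Sf) sets flow on bond)
bond 3 |I1  (I1 integral (f out))
bond 1 |J3  (J3: bond 3 brought flow, rest push out)
bond 0 |J2  (J2: last free bond brings effort in)
bond 4 |J1  (1-jn J1 has f-setter on 0)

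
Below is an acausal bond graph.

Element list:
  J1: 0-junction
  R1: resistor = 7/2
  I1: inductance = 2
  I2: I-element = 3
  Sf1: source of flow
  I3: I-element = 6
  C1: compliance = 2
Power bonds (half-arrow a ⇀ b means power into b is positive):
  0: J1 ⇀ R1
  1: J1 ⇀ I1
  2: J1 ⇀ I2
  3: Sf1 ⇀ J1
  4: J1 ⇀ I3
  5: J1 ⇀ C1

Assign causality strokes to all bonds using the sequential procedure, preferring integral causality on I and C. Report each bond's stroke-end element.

bond 0 stroke→R1
bond 1 stroke→I1
bond 2 stroke→I2
bond 3 stroke→Sf1
bond 4 stroke→I3
bond 5 stroke→J1

β3 →Sf1  (Sf1: flow source, stroke at near end)
β1 →I1  (I1 outputs flow p/I1)
β2 →I2  (I2 integral (f out))
β4 →I3  (I3 outputs flow p/I3)
β5 →J1  (C1 integral (e out))
β0 →R1  (common-e at J1 fixed by 5)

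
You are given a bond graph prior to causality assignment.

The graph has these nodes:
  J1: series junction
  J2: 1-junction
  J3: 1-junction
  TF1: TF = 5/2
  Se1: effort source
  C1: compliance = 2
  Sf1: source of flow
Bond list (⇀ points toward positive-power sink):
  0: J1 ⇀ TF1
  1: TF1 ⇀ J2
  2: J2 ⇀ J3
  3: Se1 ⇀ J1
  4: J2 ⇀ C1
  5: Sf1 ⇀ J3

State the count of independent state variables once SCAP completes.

#3 stroke→J1  (Se1 (Se) sets effort on bond)
#5 stroke→Sf1  (source Sf1 imposes f)
#0 stroke→TF1  (J1 needs exactly one f-in)
#2 stroke→J3  (J3: bond 5 brought flow, rest push out)
#1 stroke→J2  (TF1 one-in-one-out from 0)
#4 stroke→J2  (J2 flow already set via bond 2)

1  (C1 all integral)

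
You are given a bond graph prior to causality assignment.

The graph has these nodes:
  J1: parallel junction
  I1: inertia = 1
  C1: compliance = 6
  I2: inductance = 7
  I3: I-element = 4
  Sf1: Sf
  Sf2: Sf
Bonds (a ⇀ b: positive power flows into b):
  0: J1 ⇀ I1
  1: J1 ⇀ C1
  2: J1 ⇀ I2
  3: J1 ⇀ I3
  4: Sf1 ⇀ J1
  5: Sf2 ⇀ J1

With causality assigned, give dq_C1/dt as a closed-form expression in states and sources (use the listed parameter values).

dq_C1/dt = F_Sf1 + F_Sf2 - p_I1 - p_I2/7 - p_I3/4

bond 4 stroke at Sf1  (Sf1: flow source, stroke at near end)
bond 5 stroke at Sf2  (Sf2 fixes flow; stroke at Sf2)
bond 0 stroke at I1  (prefer integral on I1)
bond 1 stroke at J1  (prefer integral on C1)
bond 2 stroke at I2  (common-e at J1 fixed by 1)
bond 3 stroke at I3  (J1 effort already set via bond 1)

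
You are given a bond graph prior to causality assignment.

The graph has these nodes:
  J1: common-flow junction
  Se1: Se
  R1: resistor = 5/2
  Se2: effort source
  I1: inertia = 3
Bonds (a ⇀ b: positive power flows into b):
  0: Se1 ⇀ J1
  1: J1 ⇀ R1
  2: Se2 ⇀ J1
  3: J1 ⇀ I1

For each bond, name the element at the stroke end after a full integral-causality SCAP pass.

β0 stroke→J1  (Se1: effort source, stroke at far end)
β2 stroke→J1  (Se2: effort source, stroke at far end)
β3 stroke→I1  (prefer integral on I1)
β1 stroke→J1  (common-f at J1 fixed by 3)

bond 0 →J1
bond 1 →J1
bond 2 →J1
bond 3 →I1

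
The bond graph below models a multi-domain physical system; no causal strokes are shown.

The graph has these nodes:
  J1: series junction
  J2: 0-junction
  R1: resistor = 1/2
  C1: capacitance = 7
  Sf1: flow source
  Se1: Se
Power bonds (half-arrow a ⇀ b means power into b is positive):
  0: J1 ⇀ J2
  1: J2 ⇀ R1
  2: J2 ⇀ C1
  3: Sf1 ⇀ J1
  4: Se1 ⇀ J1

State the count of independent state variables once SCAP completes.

1  (C1 all integral)

#3 |Sf1  (Sf1 fixes flow; stroke at Sf1)
#4 |J1  (source Se1 imposes e)
#0 |J1  (J1: bond 3 brought flow, rest push out)
#2 |J2  (C1: C, integral causality)
#1 |R1  (common-e at J2 fixed by 2)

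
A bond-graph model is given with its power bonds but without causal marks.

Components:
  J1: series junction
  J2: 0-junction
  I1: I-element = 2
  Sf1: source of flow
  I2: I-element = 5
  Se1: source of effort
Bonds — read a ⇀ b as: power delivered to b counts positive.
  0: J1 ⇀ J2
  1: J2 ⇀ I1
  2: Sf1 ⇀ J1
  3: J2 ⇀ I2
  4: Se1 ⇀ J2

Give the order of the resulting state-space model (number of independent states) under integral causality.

bond 2 stroke→Sf1  (source Sf1 imposes f)
bond 4 stroke→J2  (Se1 fixes effort; stroke away)
bond 0 stroke→J1  (common-f at J1 fixed by 2)
bond 1 stroke→I1  (J2 effort already set via bond 4)
bond 3 stroke→I2  (0-jn J2 has e-setter on 4)

2  (I1, I2 all integral)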